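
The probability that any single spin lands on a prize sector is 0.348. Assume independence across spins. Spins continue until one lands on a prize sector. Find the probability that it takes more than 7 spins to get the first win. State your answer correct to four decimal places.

Y = number of spins to the first success; geometric, p = 0.348.
P(Y > 7) = P(first 7 all fail) = (1−p)^7 = 0.050088

0.0501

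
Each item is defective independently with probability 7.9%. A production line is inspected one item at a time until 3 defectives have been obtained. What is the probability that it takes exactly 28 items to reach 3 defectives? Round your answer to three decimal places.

0.022

Y = trial on which the third success occurs; negative binomial, r=3, p=0.079.
P(Y=28) = C(27,2) · p^3 · (1−p)^25
= 351 · 0.00049304 · 0.12779 = 0.02211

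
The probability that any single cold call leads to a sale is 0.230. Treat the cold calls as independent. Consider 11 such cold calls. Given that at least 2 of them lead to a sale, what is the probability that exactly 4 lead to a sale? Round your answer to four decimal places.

X ~ Binomial(11, 0.23). Want P(X=4 | X≥2) = P(X=4) / P(X≥2).
P(X=4) = C(11,4)·0.23^4·0.77^7 = 0.148204
P(X≥2) = 1 − 0.056415 − 0.185365 = 0.758220
Ratio = 0.148204 / 0.758220 = 0.195463

0.1955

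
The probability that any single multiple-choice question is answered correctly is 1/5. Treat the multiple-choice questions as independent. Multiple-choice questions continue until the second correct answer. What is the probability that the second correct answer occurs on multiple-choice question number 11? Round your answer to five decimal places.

Y = trial on which the second success occurs; negative binomial, r=2, p=0.20.
P(Y=11) = C(10,1) · p^2 · (1−p)^9
= 10 · 0.04 · 0.13422 = 0.0536871

0.05369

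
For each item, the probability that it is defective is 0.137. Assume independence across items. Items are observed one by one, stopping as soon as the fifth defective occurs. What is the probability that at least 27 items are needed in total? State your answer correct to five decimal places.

0.72045

Needing more than 26 items ⇔ fewer than 5 successes in the first 26. With X ~ Binomial(26, 0.137), P(Y > 26) = P(X ≤ 4).
  k=0: C(26,0)·0.137^0·0.863^26 = 0.0216911
  k=1: C(26,1)·0.137^1·0.863^25 = 0.0895290
  k=2: C(26,2)·0.137^2·0.863^24 = 0.1776575
  k=3: C(26,3)·0.137^3·0.863^23 = 0.2256230
  k=4: C(26,4)·0.137^4·0.863^22 = 0.2059496
P(X ≤ 4) = 0.7204502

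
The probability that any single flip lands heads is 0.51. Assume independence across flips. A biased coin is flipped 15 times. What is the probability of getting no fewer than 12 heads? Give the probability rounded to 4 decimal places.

X ~ Binomial(15, 0.51); P(X ≥ 12) = Σ C(15,k) p^k (1−p)^(15−k) over k:
  k=12: C(15,12)·0.51^12·0.49^3 = 0.016575
  k=13: C(15,13)·0.51^13·0.49^2 = 0.003981
  k=14: C(15,14)·0.51^14·0.49^1 = 0.000592
  k=15: C(15,15)·0.51^15·0.49^0 = 0.000041
Total = 0.021189

0.0212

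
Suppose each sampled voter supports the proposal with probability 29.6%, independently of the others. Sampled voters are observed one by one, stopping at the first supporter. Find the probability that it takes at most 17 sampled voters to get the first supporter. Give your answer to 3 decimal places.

Y = number of sampled voters to the first success; geometric, p = 0.296.
P(Y ≤ 17) = 1 − (1−p)^17 = 1 − 0.00256 = 0.99744

0.997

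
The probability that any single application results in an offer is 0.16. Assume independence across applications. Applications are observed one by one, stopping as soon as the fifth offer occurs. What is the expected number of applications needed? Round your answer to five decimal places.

31.25000

Y = total applications until the fifth success; negative binomial with r=5, p=0.16.
E[Y] = r / p = 5 / 0.16 = 31.2500000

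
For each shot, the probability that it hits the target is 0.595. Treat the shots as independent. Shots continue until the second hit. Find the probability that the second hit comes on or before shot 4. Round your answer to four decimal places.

Finishing within 4 shots ⇔ at least 2 successes in the first 4. With X ~ Binomial(4, 0.595), P(Y ≤ 4) = 1 − P(X ≤ 1).
  k=0: C(4,0)·0.595^0·0.405^4 = 0.026904
  k=1: C(4,1)·0.595^1·0.405^3 = 0.158104
1 − 0.185008 = 0.814992

0.8150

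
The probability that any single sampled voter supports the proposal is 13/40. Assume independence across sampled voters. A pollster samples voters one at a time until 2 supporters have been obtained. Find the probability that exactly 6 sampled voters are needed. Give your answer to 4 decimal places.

0.1096

Y = trial on which the second success occurs; negative binomial, r=2, p=0.325.
P(Y=6) = C(5,1) · p^2 · (1−p)^4
= 5 · 0.10562 · 0.20759 = 0.109636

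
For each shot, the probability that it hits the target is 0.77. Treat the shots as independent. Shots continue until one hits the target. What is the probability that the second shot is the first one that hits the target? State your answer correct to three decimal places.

Geometric (trials to first success), p = 0.77.
P(Y = 2) = (1−p)^1 · p = 0.23 · 0.77 = 0.17710

0.177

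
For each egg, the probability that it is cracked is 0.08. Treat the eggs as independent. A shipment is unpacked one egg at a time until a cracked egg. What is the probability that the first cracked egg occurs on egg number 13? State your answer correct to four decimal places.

Geometric (trials to first success), p = 0.08.
P(Y = 13) = (1−p)^12 · p = 0.36767 · 0.08 = 0.029413

0.0294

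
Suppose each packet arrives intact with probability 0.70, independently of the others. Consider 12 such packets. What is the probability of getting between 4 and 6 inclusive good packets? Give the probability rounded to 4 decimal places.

0.1162

X ~ Binomial(12, 0.70); P(4 ≤ X ≤ 6) = Σ C(12,k) p^k (1−p)^(12−k) over k:
  k=4: C(12,4)·0.70^4·0.30^8 = 0.007798
  k=5: C(12,5)·0.70^5·0.30^7 = 0.029111
  k=6: C(12,6)·0.70^6·0.30^6 = 0.079248
Total = 0.116157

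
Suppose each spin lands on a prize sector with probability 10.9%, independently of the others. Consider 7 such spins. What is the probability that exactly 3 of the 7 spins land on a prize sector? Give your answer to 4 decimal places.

0.0286

X ~ Binomial(n=7, p=0.109).
P(X=3) = C(7,3) · p^3 · (1−p)^4
= 35 · 0.001295 · 0.63025 = 0.028567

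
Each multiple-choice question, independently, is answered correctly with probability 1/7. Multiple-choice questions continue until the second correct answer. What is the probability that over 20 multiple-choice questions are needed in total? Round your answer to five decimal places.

0.19856

Needing more than 20 multiple-choice questions ⇔ fewer than 2 successes in the first 20. With X ~ Binomial(20, 0.142857), P(Y > 20) = P(X ≤ 1).
  k=0: C(20,0)·0.142857^0·0.857143^20 = 0.0458210
  k=1: C(20,1)·0.142857^1·0.857143^19 = 0.1527365
P(X ≤ 1) = 0.1985575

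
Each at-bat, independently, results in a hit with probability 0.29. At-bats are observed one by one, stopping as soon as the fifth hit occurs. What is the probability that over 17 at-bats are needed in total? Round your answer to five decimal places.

0.42401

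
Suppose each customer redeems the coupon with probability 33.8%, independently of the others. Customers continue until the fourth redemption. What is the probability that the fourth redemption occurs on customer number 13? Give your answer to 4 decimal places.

0.0701

Y = trial on which the fourth success occurs; negative binomial, r=4, p=0.338.
P(Y=13) = C(12,3) · p^4 · (1−p)^9
= 220 · 0.013052 · 0.024419 = 0.070115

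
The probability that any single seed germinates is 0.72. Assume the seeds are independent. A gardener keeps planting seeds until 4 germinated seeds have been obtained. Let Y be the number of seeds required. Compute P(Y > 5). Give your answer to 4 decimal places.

0.4303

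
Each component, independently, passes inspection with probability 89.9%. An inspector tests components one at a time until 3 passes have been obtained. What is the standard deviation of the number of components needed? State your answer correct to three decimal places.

0.612

Y = total components until the third success; negative binomial with r=3, p=0.899.
SD(Y) = √[r(1−p)/p²] = √(0.37491) = 0.61230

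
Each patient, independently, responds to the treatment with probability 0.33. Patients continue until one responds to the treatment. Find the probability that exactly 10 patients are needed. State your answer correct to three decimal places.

Geometric (trials to first success), p = 0.33.
P(Y = 10) = (1−p)^9 · p = 0.027207 · 0.33 = 0.00898

0.009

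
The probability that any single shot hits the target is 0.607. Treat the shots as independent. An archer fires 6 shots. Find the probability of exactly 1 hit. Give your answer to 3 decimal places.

X ~ Binomial(n=6, p=0.607).
P(X=1) = C(6,1) · p^1 · (1−p)^5
= 6 · 0.607 · 0.0093748 = 0.03414

0.034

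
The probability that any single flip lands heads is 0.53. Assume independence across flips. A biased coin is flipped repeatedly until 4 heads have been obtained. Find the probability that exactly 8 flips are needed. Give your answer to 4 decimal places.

Y = trial on which the fourth success occurs; negative binomial, r=4, p=0.53.
P(Y=8) = C(7,3) · p^4 · (1−p)^4
= 35 · 0.078905 · 0.048797 = 0.134761

0.1348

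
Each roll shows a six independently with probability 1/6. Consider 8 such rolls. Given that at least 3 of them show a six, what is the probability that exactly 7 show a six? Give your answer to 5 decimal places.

X ~ Binomial(8, 0.166667). Want P(X=7 | X≥3) = P(X=7) / P(X≥3).
P(X=7) = C(8,7)·0.166667^7·0.833333^1 = 0.0000238
P(X≥3) = 1 − 0.2325680 − 0.3721089 − 0.2604762 = 0.1348469
Ratio = 0.0000238 / 0.1348469 = 0.0001766

0.00018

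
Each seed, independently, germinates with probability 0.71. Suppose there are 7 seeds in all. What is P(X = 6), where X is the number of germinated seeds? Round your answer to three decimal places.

0.260

X ~ Binomial(n=7, p=0.71).
P(X=6) = C(7,6) · p^6 · (1−p)^1
= 7 · 0.1281 · 0.29 = 0.26004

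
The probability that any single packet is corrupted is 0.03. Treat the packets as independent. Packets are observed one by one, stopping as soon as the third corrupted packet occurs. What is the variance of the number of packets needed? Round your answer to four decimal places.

3233.3333

Y = total packets until the third success; negative binomial with r=3, p=0.03.
Var(Y) = r(1−p)/p² = 3·0.97 / 0.03² = 3233.333333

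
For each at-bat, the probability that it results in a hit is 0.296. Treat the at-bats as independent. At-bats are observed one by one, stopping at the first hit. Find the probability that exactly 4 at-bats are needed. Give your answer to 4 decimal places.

Geometric (trials to first success), p = 0.296.
P(Y = 4) = (1−p)^3 · p = 0.34891 · 0.296 = 0.103278

0.1033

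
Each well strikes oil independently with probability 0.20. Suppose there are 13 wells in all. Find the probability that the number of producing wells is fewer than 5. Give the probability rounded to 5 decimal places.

X ~ Binomial(13, 0.20); P(X ≤ 4) = Σ C(13,k) p^k (1−p)^(13−k) over k:
  k=0: C(13,0)·0.20^0·0.80^13 = 0.0549756
  k=1: C(13,1)·0.20^1·0.80^12 = 0.1786706
  k=2: C(13,2)·0.20^2·0.80^11 = 0.2680060
  k=3: C(13,3)·0.20^3·0.80^10 = 0.2456721
  k=4: C(13,4)·0.20^4·0.80^9 = 0.1535451
Total = 0.9008694

0.90087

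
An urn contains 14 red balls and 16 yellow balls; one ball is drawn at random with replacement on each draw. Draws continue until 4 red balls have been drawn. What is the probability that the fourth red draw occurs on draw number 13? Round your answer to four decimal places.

Y = trial on which the fourth success occurs; negative binomial, r=4, p=0.466667.
P(Y=13) = C(12,3) · p^4 · (1−p)^9
= 220 · 0.047427 · 0.0034913 = 0.036428

0.0364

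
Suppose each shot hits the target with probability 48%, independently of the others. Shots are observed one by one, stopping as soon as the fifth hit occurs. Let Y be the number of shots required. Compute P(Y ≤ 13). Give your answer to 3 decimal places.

Finishing within 13 shots ⇔ at least 5 successes in the first 13. With X ~ Binomial(13, 0.48), P(Y ≤ 13) = 1 − P(X ≤ 4).
  k=0: C(13,0)·0.48^0·0.52^13 = 0.00020
  k=1: C(13,1)·0.48^1·0.52^12 = 0.00244
  k=2: C(13,2)·0.48^2·0.52^11 = 0.01351
  k=3: C(13,3)·0.48^3·0.52^10 = 0.04572
  k=4: C(13,4)·0.48^4·0.52^9 = 0.10551
1 − 0.16738 = 0.83262

0.833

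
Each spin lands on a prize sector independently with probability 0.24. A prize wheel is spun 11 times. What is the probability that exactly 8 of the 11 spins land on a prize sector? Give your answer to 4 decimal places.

0.0008

X ~ Binomial(n=11, p=0.24).
P(X=8) = C(11,8) · p^8 · (1−p)^3
= 165 · 1.1008e-05 · 0.43898 = 0.000797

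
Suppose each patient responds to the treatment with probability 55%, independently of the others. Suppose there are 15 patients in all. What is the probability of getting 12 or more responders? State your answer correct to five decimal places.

0.04242

X ~ Binomial(15, 0.55); P(X ≥ 12) = Σ C(15,k) p^k (1−p)^(15−k) over k:
  k=12: C(15,12)·0.55^12·0.45^3 = 0.0317688
  k=13: C(15,13)·0.55^13·0.45^2 = 0.0089604
  k=14: C(15,14)·0.55^14·0.45^1 = 0.0015645
  k=15: C(15,15)·0.55^15·0.45^0 = 0.0001275
Total = 0.0424213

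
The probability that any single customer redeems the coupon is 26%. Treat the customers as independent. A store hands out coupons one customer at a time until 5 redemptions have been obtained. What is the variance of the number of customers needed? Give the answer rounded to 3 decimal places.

Y = total customers until the fifth success; negative binomial with r=5, p=0.26.
Var(Y) = r(1−p)/p² = 5·0.74 / 0.26² = 54.73373

54.734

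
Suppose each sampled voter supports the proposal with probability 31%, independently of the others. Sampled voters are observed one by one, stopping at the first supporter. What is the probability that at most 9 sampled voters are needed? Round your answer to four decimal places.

Y = number of sampled voters to the first success; geometric, p = 0.31.
P(Y ≤ 9) = 1 − (1−p)^9 = 1 − 0.035452 = 0.964548

0.9645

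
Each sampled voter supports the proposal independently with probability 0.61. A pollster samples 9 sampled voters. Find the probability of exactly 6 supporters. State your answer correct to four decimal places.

0.2567

X ~ Binomial(n=9, p=0.61).
P(X=6) = C(9,6) · p^6 · (1−p)^3
= 84 · 0.05152 · 0.059319 = 0.256716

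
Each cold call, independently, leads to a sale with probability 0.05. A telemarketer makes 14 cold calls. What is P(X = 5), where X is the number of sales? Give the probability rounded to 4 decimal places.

X ~ Binomial(n=14, p=0.05).
P(X=5) = C(14,5) · p^5 · (1−p)^9
= 2002 · 3.125e-07 · 0.63025 = 0.000394

0.0004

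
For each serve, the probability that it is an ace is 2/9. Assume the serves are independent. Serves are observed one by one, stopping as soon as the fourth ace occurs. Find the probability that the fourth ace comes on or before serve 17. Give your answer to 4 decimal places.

0.5422

Finishing within 17 serves ⇔ at least 4 successes in the first 17. With X ~ Binomial(17, 0.222222), P(Y ≤ 17) = 1 − P(X ≤ 3).
  k=0: C(17,0)·0.222222^0·0.777778^17 = 0.013949
  k=1: C(17,1)·0.222222^1·0.777778^16 = 0.067752
  k=2: C(17,2)·0.222222^2·0.777778^15 = 0.154863
  k=3: C(17,3)·0.222222^3·0.777778^14 = 0.221232
1 − 0.457797 = 0.542203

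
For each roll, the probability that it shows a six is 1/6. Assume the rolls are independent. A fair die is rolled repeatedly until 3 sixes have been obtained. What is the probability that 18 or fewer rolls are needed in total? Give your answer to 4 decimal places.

Finishing within 18 rolls ⇔ at least 3 successes in the first 18. With X ~ Binomial(18, 0.166667), P(Y ≤ 18) = 1 − P(X ≤ 2).
  k=0: C(18,0)·0.166667^0·0.833333^18 = 0.037561
  k=1: C(18,1)·0.166667^1·0.833333^17 = 0.135220
  k=2: C(18,2)·0.166667^2·0.833333^16 = 0.229874
1 − 0.402654 = 0.597346

0.5973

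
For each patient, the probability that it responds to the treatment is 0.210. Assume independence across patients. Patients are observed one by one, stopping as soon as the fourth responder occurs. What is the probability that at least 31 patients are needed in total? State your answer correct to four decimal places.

0.0984

Needing more than 30 patients ⇔ fewer than 4 successes in the first 30. With X ~ Binomial(30, 0.21), P(Y > 30) = P(X ≤ 3).
  k=0: C(30,0)·0.21^0·0.79^30 = 0.000849
  k=1: C(30,1)·0.21^1·0.79^29 = 0.006769
  k=2: C(30,2)·0.21^2·0.79^28 = 0.026091
  k=3: C(30,3)·0.21^3·0.79^27 = 0.064731
P(X ≤ 3) = 0.098440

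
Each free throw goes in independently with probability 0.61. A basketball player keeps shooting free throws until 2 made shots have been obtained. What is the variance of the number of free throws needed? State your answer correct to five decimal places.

2.09621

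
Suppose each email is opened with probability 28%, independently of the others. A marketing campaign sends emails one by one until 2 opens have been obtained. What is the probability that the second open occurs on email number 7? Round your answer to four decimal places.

0.0910

Y = trial on which the second success occurs; negative binomial, r=2, p=0.28.
P(Y=7) = C(6,1) · p^2 · (1−p)^5
= 6 · 0.0784 · 0.19349 = 0.091019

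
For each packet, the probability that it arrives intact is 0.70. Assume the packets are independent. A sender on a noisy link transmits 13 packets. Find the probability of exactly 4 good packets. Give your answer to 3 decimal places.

0.003

X ~ Binomial(n=13, p=0.70).
P(X=4) = C(13,4) · p^4 · (1−p)^9
= 715 · 0.2401 · 1.9683e-05 = 0.00338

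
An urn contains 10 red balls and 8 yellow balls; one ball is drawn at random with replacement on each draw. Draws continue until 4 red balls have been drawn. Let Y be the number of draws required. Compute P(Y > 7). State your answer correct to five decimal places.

Needing more than 7 draws ⇔ fewer than 4 successes in the first 7. With X ~ Binomial(7, 0.555556), P(Y > 7) = P(X ≤ 3).
  k=0: C(7,0)·0.555556^0·0.444444^7 = 0.0034255
  k=1: C(7,1)·0.555556^1·0.444444^6 = 0.0299730
  k=2: C(7,2)·0.555556^2·0.444444^5 = 0.1123988
  k=3: C(7,3)·0.555556^3·0.444444^4 = 0.2341642
P(X ≤ 3) = 0.3799615

0.37996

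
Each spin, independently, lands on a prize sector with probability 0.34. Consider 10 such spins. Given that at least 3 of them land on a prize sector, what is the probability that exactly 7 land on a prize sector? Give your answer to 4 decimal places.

X ~ Binomial(10, 0.34). Want P(X=7 | X≥3) = P(X=7) / P(X≥3).
P(X=7) = C(10,7)·0.34^7·0.66^3 = 0.018120
P(X≥3) = 1 − 0.015683 − 0.080793 − 0.187293 = 0.716230
Ratio = 0.018120 / 0.716230 = 0.025300

0.0253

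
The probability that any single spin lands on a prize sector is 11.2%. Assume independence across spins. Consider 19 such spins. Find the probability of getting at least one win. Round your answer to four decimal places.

0.8953

P(at least one) = 1 − P(none) = 1 − (1 − 0.112)^19
= 1 − 0.104676 = 0.895324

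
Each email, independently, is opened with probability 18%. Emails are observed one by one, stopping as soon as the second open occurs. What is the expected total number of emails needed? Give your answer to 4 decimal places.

11.1111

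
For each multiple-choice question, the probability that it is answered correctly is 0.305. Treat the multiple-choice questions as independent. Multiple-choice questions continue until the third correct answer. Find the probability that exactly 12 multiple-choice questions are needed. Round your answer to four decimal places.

Y = trial on which the third success occurs; negative binomial, r=3, p=0.305.
P(Y=12) = C(11,2) · p^3 · (1−p)^9
= 55 · 0.028373 · 0.037832 = 0.059037

0.0590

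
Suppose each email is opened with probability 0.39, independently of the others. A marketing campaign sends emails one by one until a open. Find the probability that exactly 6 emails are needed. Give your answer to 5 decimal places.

Geometric (trials to first success), p = 0.39.
P(Y = 6) = (1−p)^5 · p = 0.08446 · 0.39 = 0.0329393

0.03294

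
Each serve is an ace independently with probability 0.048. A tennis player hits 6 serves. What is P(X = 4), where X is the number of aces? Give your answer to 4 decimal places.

0.0001

X ~ Binomial(n=6, p=0.048).
P(X=4) = C(6,4) · p^4 · (1−p)^2
= 15 · 5.3084e-06 · 0.9063 = 0.000072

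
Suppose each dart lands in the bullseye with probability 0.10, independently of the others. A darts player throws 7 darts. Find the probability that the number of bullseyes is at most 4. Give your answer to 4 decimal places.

X ~ Binomial(7, 0.10); P(X ≤ 4) = Σ C(7,k) p^k (1−p)^(7−k) over k:
  k=0: C(7,0)·0.10^0·0.90^7 = 0.478297
  k=1: C(7,1)·0.10^1·0.90^6 = 0.372009
  k=2: C(7,2)·0.10^2·0.90^5 = 0.124003
  k=3: C(7,3)·0.10^3·0.90^4 = 0.022964
  k=4: C(7,4)·0.10^4·0.90^3 = 0.002551
Total = 0.999823

0.9998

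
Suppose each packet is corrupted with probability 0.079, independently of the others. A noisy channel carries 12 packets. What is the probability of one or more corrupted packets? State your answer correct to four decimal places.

P(at least one) = 1 − P(none) = 1 − (1 − 0.079)^12
= 1 − 0.372491 = 0.627509

0.6275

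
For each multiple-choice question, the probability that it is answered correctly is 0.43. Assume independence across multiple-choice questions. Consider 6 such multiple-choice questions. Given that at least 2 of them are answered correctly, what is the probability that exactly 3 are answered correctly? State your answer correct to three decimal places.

X ~ Binomial(6, 0.43). Want P(X=3 | X≥2) = P(X=3) / P(X≥2).
P(X=3) = C(6,3)·0.43^3·0.57^3 = 0.29448
P(X≥2) = 1 − 0.03430 − 0.15524 = 0.81047
Ratio = 0.29448 / 0.81047 = 0.36335

0.363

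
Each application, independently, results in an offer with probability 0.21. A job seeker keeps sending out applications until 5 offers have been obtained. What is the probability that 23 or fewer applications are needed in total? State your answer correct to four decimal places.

Finishing within 23 applications ⇔ at least 5 successes in the first 23. With X ~ Binomial(23, 0.21), P(Y ≤ 23) = 1 − P(X ≤ 4).
  k=0: C(23,0)·0.21^0·0.79^23 = 0.004420
  k=1: C(23,1)·0.21^1·0.79^22 = 0.027024
  k=2: C(23,2)·0.21^2·0.79^21 = 0.079018
  k=3: C(23,3)·0.21^3·0.79^20 = 0.147034
  k=4: C(23,4)·0.21^4·0.79^19 = 0.195425
1 − 0.452921 = 0.547079

0.5471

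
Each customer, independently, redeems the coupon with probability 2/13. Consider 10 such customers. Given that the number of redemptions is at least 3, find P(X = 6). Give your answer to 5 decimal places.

X ~ Binomial(10, 0.153846). Want P(X=6 | X≥3) = P(X=6) / P(X≥3).
P(X=6) = C(10,6)·0.153846^6·0.846154^4 = 0.0014274
P(X≥3) = 1 − 0.1881453 − 0.3420823 − 0.2798855 = 0.1898869
Ratio = 0.0014274 / 0.1898869 = 0.0075169

0.00752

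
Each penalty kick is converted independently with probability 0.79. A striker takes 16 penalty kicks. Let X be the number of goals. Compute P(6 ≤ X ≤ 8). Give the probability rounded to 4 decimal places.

X ~ Binomial(16, 0.79); P(6 ≤ X ≤ 8) = Σ C(16,k) p^k (1−p)^(16−k) over k:
  k=6: C(16,6)·0.79^6·0.21^10 = 0.000325
  k=7: C(16,7)·0.79^7·0.21^9 = 0.001745
  k=8: C(16,8)·0.79^8·0.21^8 = 0.007385
Total = 0.009455

0.0095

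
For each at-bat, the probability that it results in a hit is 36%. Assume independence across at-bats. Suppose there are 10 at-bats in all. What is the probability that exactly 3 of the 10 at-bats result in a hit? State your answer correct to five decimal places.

0.24623

X ~ Binomial(n=10, p=0.36).
P(X=3) = C(10,3) · p^3 · (1−p)^7
= 120 · 0.046656 · 0.04398 = 0.2462343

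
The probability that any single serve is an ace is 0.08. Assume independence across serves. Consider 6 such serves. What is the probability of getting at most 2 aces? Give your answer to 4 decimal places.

0.9915

X ~ Binomial(6, 0.08); P(X ≤ 2) = Σ C(6,k) p^k (1−p)^(6−k) over k:
  k=0: C(6,0)·0.08^0·0.92^6 = 0.606355
  k=1: C(6,1)·0.08^1·0.92^5 = 0.316359
  k=2: C(6,2)·0.08^2·0.92^4 = 0.068774
Total = 0.991488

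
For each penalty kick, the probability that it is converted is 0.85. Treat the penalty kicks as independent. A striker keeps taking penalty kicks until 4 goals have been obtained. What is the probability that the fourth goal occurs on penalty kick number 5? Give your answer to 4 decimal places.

Y = trial on which the fourth success occurs; negative binomial, r=4, p=0.85.
P(Y=5) = C(4,3) · p^4 · (1−p)^1
= 4 · 0.52201 · 0.15 = 0.313204

0.3132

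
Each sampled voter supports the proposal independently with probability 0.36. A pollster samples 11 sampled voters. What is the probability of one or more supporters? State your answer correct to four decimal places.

0.9926

P(at least one) = 1 − P(none) = 1 − (1 − 0.36)^11
= 1 − 0.007379 = 0.992621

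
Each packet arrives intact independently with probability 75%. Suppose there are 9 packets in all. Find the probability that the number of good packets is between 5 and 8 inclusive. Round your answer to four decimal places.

0.8760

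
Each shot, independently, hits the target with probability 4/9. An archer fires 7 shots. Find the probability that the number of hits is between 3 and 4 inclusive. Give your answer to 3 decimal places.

0.527

X ~ Binomial(7, 0.444444); P(3 ≤ X ≤ 4) = Σ C(7,k) p^k (1−p)^(7−k) over k:
  k=3: C(7,3)·0.444444^3·0.555556^4 = 0.29271
  k=4: C(7,4)·0.444444^4·0.555556^3 = 0.23416
Total = 0.52687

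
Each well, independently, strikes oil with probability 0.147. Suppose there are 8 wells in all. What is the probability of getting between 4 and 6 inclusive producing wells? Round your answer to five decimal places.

0.01990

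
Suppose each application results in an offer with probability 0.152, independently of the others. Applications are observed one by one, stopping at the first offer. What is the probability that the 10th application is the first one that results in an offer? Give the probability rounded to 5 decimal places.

0.03447

Geometric (trials to first success), p = 0.152.
P(Y = 10) = (1−p)^9 · p = 0.22676 · 0.152 = 0.0344672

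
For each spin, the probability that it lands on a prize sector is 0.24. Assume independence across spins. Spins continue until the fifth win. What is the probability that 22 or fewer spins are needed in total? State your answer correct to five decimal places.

0.63660

Finishing within 22 spins ⇔ at least 5 successes in the first 22. With X ~ Binomial(22, 0.24), P(Y ≤ 22) = 1 − P(X ≤ 4).
  k=0: C(22,0)·0.24^0·0.76^22 = 0.0023873
  k=1: C(22,1)·0.24^1·0.76^21 = 0.0165851
  k=2: C(22,2)·0.24^2·0.76^20 = 0.0549929
  k=3: C(22,3)·0.24^3·0.76^19 = 0.1157744
  k=4: C(22,4)·0.24^4·0.76^18 = 0.1736617
1 − 0.3634014 = 0.6365986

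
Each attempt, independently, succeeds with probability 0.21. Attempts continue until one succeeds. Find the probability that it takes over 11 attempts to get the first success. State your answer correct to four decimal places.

0.0748

Y = number of attempts to the first success; geometric, p = 0.21.
P(Y > 11) = P(first 11 all fail) = (1−p)^11 = 0.074799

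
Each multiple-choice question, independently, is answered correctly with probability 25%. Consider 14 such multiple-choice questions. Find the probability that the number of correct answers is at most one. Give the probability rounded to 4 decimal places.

X ~ Binomial(14, 0.25); P(X ≤ 1) = Σ C(14,k) p^k (1−p)^(14−k) over k:
  k=0: C(14,0)·0.25^0·0.75^14 = 0.017818
  k=1: C(14,1)·0.25^1·0.75^13 = 0.083150
Total = 0.100968

0.1010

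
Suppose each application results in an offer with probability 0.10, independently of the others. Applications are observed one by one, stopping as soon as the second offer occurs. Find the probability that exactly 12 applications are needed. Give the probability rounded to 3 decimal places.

0.038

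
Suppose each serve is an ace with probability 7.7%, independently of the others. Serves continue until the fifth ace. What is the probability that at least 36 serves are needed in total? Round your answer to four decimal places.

Needing more than 35 serves ⇔ fewer than 5 successes in the first 35. With X ~ Binomial(35, 0.077), P(Y > 35) = P(X ≤ 4).
  k=0: C(35,0)·0.077^0·0.923^35 = 0.060542
  k=1: C(35,1)·0.077^1·0.923^34 = 0.176773
  k=2: C(35,2)·0.077^2·0.923^33 = 0.250700
  k=3: C(35,3)·0.077^3·0.923^32 = 0.230057
  k=4: C(35,4)·0.077^4·0.923^31 = 0.153538
P(X ≤ 4) = 0.871611

0.8716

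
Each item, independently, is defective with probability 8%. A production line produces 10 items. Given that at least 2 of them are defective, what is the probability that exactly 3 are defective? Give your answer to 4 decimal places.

X ~ Binomial(10, 0.08). Want P(X=3 | X≥2) = P(X=3) / P(X≥2).
P(X=3) = C(10,3)·0.08^3·0.92^7 = 0.034274
P(X≥2) = 1 − 0.434388 − 0.377729 = 0.187882
Ratio = 0.034274 / 0.187882 = 0.182423

0.1824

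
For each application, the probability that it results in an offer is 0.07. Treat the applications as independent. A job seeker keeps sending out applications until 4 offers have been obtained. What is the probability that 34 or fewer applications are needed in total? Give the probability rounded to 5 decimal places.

0.21223

Finishing within 34 applications ⇔ at least 4 successes in the first 34. With X ~ Binomial(34, 0.07), P(Y ≤ 34) = 1 − P(X ≤ 3).
  k=0: C(34,0)·0.07^0·0.93^34 = 0.0848048
  k=1: C(34,1)·0.07^1·0.93^33 = 0.2170272
  k=2: C(34,2)·0.07^2·0.93^32 = 0.2695338
  k=3: C(34,3)·0.07^3·0.93^31 = 0.2163999
1 − 0.7877658 = 0.2122342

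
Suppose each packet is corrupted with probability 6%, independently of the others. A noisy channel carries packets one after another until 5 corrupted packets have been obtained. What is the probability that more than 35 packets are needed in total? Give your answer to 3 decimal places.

0.944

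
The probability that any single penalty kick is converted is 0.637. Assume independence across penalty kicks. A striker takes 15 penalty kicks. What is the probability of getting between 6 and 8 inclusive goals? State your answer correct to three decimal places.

X ~ Binomial(15, 0.637); P(6 ≤ X ≤ 8) = Σ C(15,k) p^k (1−p)^(15−k) over k:
  k=6: C(15,6)·0.637^6·0.363^9 = 0.03659
  k=7: C(15,7)·0.637^7·0.363^8 = 0.08256
  k=8: C(15,8)·0.637^8·0.363^7 = 0.14488
Total = 0.26404

0.264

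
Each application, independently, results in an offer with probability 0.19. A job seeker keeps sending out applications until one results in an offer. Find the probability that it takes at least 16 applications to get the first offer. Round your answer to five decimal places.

0.04239

Y = number of applications to the first success; geometric, p = 0.19.
P(Y > 15) = P(first 15 all fail) = (1−p)^15 = 0.0423912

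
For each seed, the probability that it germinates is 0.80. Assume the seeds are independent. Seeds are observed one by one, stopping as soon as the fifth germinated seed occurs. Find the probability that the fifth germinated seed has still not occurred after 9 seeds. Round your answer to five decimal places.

0.01958

Needing more than 9 seeds ⇔ fewer than 5 successes in the first 9. With X ~ Binomial(9, 0.80), P(Y > 9) = P(X ≤ 4).
  k=0: C(9,0)·0.80^0·0.20^9 = 0.0000005
  k=1: C(9,1)·0.80^1·0.20^8 = 0.0000184
  k=2: C(9,2)·0.80^2·0.20^7 = 0.0002949
  k=3: C(9,3)·0.80^3·0.20^6 = 0.0027525
  k=4: C(9,4)·0.80^4·0.20^5 = 0.0165151
P(X ≤ 4) = 0.0195814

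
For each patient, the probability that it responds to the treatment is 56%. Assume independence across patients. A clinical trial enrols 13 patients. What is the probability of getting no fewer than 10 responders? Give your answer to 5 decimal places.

0.10552

X ~ Binomial(13, 0.56); P(X ≥ 10) = Σ C(13,k) p^k (1−p)^(13−k) over k:
  k=10: C(13,10)·0.56^10·0.44^3 = 0.0738932
  k=11: C(13,11)·0.56^11·0.44^2 = 0.0256489
  k=12: C(13,12)·0.56^12·0.44^1 = 0.0054407
  k=13: C(13,13)·0.56^13·0.44^0 = 0.0005327
Total = 0.1055154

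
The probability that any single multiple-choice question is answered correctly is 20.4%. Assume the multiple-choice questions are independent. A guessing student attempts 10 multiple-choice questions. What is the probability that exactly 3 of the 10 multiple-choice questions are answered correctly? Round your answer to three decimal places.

X ~ Binomial(n=10, p=0.204).
P(X=3) = C(10,3) · p^3 · (1−p)^7
= 120 · 0.0084897 · 0.20248 = 0.20628

0.206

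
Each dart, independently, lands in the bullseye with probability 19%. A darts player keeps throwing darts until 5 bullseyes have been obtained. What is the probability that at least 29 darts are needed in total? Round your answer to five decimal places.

Needing more than 28 darts ⇔ fewer than 5 successes in the first 28. With X ~ Binomial(28, 0.19), P(Y > 28) = P(X ≤ 4).
  k=0: C(28,0)·0.19^0·0.81^28 = 0.0027389
  k=1: C(28,1)·0.19^1·0.81^27 = 0.0179890
  k=2: C(28,2)·0.19^2·0.81^26 = 0.0569652
  k=3: C(28,3)·0.19^3·0.81^25 = 0.1158058
  k=4: C(28,4)·0.19^4·0.81^24 = 0.1697770
P(X ≤ 4) = 0.3632758

0.36328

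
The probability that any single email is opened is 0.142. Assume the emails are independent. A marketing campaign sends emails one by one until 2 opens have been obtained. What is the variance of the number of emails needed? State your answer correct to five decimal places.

Y = total emails until the second success; negative binomial with r=2, p=0.142.
Var(Y) = r(1−p)/p² = 2·0.858 / 0.142² = 85.1021623

85.10216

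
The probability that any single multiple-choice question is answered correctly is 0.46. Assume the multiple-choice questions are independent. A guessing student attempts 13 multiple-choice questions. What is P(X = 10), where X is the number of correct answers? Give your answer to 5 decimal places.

0.01910

X ~ Binomial(n=13, p=0.46).
P(X=10) = C(13,10) · p^10 · (1−p)^3
= 286 · 0.00042421 · 0.15746 = 0.0191041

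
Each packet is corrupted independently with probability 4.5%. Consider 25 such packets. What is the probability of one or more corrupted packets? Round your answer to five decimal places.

0.68371

P(at least one) = 1 − P(none) = 1 − (1 − 0.045)^25
= 1 − 0.3162891 = 0.6837109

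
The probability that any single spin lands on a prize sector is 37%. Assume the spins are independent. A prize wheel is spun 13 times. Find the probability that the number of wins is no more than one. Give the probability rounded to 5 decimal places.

X ~ Binomial(13, 0.37); P(X ≤ 1) = Σ C(13,k) p^k (1−p)^(13−k) over k:
  k=0: C(13,0)·0.37^0·0.63^13 = 0.0024628
  k=1: C(13,1)·0.37^1·0.63^12 = 0.0188032
Total = 0.0212660

0.02127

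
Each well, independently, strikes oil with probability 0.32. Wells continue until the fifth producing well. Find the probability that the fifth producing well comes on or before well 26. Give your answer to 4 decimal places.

0.9519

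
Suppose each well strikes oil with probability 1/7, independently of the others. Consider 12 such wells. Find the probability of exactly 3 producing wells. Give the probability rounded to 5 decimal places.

0.16018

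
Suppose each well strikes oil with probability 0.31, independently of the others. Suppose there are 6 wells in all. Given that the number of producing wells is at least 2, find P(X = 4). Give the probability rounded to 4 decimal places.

X ~ Binomial(6, 0.31). Want P(X=4 | X≥2) = P(X=4) / P(X≥2).
P(X=4) = C(6,4)·0.31^4·0.69^2 = 0.065953
P(X≥2) = 1 − 0.107918 − 0.290910 = 0.601172
Ratio = 0.065953 / 0.601172 = 0.109708

0.1097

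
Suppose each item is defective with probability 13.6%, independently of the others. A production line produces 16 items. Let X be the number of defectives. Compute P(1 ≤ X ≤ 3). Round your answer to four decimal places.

0.7402

X ~ Binomial(16, 0.136); P(1 ≤ X ≤ 3) = Σ C(16,k) p^k (1−p)^(16−k) over k:
  k=1: C(16,1)·0.136^1·0.864^15 = 0.242865
  k=2: C(16,2)·0.136^2·0.864^14 = 0.286716
  k=3: C(16,3)·0.136^3·0.864^13 = 0.210612
Total = 0.740193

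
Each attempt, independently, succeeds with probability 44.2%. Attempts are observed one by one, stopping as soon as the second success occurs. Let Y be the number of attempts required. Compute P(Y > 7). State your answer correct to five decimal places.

0.11024

Needing more than 7 attempts ⇔ fewer than 2 successes in the first 7. With X ~ Binomial(7, 0.442), P(Y > 7) = P(X ≤ 1).
  k=0: C(7,0)·0.442^0·0.558^7 = 0.0168438
  k=1: C(7,1)·0.442^1·0.558^6 = 0.0933954
P(X ≤ 1) = 0.1102392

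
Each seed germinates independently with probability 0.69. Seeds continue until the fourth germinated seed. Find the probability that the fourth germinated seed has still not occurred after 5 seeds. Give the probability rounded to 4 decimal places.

Needing more than 5 seeds ⇔ fewer than 4 successes in the first 5. With X ~ Binomial(5, 0.69), P(Y > 5) = P(X ≤ 3).
  k=0: C(5,0)·0.69^0·0.31^5 = 0.002863
  k=1: C(5,1)·0.69^1·0.31^4 = 0.031861
  k=2: C(5,2)·0.69^2·0.31^3 = 0.141835
  k=3: C(5,3)·0.69^3·0.31^2 = 0.315697
P(X ≤ 3) = 0.492256

0.4923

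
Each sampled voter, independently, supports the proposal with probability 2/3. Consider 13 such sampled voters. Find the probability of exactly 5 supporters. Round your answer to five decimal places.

0.02583

X ~ Binomial(n=13, p=0.666667).
P(X=5) = C(13,5) · p^5 · (1−p)^8
= 1287 · 0.13169 · 0.00015242 = 0.0258317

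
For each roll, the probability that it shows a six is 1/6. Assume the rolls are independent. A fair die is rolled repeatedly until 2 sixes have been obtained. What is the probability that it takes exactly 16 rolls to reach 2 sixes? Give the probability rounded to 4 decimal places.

Y = trial on which the second success occurs; negative binomial, r=2, p=0.166667.
P(Y=16) = C(15,1) · p^2 · (1−p)^14
= 15 · 0.027778 · 0.077887 = 0.032453

0.0325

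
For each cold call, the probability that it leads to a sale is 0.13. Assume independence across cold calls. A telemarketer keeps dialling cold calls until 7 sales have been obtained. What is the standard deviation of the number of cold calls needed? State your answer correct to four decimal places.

Y = total cold calls until the seventh success; negative binomial with r=7, p=0.13.
SD(Y) = √[r(1−p)/p²] = √(360.355030) = 18.983020

18.9830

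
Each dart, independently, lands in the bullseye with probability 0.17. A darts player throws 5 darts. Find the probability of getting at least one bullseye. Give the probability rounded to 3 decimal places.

0.606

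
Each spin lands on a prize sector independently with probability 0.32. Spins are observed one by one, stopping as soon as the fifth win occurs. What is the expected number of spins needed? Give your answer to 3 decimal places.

Y = total spins until the fifth success; negative binomial with r=5, p=0.32.
E[Y] = r / p = 5 / 0.32 = 15.62500

15.625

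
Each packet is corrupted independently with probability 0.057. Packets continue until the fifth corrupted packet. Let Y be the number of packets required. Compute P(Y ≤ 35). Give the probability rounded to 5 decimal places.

0.04693

Finishing within 35 packets ⇔ at least 5 successes in the first 35. With X ~ Binomial(35, 0.057), P(Y ≤ 35) = 1 − P(X ≤ 4).
  k=0: C(35,0)·0.057^0·0.943^35 = 0.1282063
  k=1: C(35,1)·0.057^1·0.943^34 = 0.2712317
  k=2: C(35,2)·0.057^2·0.943^33 = 0.2787100
  k=3: C(35,3)·0.057^3·0.943^32 = 0.1853141
  k=4: C(35,4)·0.057^4·0.943^31 = 0.0896110
1 − 0.9530731 = 0.0469269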